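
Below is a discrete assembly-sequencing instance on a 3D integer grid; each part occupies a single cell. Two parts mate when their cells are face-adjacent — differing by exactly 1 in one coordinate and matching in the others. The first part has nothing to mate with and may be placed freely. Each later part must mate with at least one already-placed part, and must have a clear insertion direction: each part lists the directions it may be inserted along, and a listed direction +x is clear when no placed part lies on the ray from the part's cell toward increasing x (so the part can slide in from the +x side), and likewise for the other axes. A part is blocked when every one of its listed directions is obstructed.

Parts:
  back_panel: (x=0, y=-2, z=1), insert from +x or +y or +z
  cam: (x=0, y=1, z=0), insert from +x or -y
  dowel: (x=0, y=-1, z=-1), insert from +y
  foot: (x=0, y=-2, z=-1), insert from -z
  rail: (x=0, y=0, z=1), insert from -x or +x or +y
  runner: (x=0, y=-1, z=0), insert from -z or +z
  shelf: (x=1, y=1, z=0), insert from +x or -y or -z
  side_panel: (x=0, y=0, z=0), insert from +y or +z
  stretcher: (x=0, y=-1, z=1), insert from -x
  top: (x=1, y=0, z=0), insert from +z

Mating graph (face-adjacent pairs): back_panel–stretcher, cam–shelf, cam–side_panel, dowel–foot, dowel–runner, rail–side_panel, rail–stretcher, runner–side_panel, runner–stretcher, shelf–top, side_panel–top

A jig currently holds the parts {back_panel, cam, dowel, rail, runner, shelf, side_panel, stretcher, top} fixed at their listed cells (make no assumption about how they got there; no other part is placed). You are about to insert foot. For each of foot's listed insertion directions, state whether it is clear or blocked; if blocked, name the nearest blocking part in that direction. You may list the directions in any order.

-z: clear

-z: ray from foot(0, -2, -1) has no placed part ⇒ clear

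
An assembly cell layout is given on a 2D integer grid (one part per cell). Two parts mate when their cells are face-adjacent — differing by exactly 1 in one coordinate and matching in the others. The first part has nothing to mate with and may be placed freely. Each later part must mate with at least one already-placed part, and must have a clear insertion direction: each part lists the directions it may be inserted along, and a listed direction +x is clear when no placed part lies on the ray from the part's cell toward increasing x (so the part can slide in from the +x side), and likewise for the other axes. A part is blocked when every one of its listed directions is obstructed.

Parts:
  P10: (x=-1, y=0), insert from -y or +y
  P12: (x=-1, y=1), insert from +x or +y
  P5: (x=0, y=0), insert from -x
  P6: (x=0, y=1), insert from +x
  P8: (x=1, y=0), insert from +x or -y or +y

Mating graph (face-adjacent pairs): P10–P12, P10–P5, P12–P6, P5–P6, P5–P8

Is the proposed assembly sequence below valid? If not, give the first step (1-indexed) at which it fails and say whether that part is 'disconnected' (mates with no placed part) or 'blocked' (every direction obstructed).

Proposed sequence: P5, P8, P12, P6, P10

1. P5@(0, 0) [-x clear] — {P5}
2. P8@(1, 0) [+x clear] — {P5, P8}
3. P12@(-1, 1) — no placed neighbour ⇒ disconnected

Invalid at step 3 (disconnected)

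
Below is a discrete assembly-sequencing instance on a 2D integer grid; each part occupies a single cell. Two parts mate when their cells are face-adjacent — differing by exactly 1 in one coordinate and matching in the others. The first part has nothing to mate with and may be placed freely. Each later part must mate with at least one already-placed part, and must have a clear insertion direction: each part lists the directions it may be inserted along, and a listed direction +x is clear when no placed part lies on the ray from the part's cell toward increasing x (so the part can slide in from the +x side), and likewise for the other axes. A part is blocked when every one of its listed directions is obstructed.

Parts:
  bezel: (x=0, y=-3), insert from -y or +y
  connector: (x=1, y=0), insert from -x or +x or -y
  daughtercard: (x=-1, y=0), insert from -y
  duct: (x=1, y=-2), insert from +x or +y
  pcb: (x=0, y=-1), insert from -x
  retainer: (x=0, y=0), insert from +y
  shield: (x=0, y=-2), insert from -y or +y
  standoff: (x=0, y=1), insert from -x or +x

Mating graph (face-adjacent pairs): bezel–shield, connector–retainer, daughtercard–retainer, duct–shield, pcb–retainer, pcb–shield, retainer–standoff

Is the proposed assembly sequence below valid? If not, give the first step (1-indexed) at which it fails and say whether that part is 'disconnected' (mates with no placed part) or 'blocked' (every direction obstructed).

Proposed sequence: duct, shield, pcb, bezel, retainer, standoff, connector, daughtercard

1. duct@(1, -2) [+x clear] — {duct}
2. shield@(0, -2) [-y clear] — {duct, shield}
3. pcb@(0, -1) [-x clear] — {duct, pcb, shield}
4. bezel@(0, -3) [-y clear] — {bezel, duct, pcb, shield}
5. retainer@(0, 0) [+y clear] — {bezel, duct, pcb, retainer, shield}
6. standoff@(0, 1) [-x clear] — {bezel, duct, pcb, retainer, shield, standoff}
7. connector@(1, 0) [+x clear] — {bezel, connector, duct, pcb, retainer, shield, standoff}
8. daughtercard@(-1, 0) [-y clear] — {bezel, connector, daughtercard, duct, pcb, retainer, shield, standoff}

Valid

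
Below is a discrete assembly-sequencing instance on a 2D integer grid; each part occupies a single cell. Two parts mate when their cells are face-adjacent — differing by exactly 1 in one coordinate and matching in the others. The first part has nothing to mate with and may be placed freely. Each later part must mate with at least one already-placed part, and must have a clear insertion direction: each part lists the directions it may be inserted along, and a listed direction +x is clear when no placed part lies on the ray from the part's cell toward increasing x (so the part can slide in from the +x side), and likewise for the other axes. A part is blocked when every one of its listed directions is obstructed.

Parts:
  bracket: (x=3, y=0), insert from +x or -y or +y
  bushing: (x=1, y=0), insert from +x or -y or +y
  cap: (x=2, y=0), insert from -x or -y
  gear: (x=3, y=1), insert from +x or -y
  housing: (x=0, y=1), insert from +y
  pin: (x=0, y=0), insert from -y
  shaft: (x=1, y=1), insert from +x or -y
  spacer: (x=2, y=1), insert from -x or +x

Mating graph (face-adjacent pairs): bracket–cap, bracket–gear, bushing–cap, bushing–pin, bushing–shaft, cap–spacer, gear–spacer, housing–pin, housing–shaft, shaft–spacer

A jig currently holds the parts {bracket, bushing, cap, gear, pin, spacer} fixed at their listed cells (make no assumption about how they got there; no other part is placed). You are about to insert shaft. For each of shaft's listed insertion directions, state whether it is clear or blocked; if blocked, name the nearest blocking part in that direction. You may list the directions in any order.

+x: nearest on ray is spacer@(2, 1) ⇒ blocked
-y: nearest on ray is bushing@(1, 0) ⇒ blocked

+x: blocked by spacer; -y: blocked by bushing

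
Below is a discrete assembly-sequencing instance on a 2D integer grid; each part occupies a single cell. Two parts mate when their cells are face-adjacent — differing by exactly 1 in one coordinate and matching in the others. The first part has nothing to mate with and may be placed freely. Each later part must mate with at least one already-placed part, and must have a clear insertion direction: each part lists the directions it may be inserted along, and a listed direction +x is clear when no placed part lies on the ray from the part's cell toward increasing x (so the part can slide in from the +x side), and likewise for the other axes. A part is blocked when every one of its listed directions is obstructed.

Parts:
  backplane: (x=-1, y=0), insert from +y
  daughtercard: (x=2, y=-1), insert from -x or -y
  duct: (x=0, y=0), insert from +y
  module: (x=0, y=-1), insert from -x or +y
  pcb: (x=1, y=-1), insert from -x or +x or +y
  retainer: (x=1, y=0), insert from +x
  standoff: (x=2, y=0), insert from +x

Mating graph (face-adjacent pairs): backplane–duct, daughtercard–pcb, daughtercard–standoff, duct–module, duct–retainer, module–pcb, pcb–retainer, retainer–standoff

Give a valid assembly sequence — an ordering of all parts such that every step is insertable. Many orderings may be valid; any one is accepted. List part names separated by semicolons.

1. module@(0, -1) [-x clear] — {module}
2. duct@(0, 0) [+y clear] — {duct, module}
3. pcb@(1, -1) [+x clear] — {duct, module, pcb}
4. daughtercard@(2, -1) [-y clear] — {daughtercard, duct, module, pcb}
5. backplane@(-1, 0) [+y clear] — {backplane, daughtercard, duct, module, pcb}
6. retainer@(1, 0) [+x clear] — {backplane, daughtercard, duct, module, pcb, retainer}
7. standoff@(2, 0) [+x clear] — {backplane, daughtercard, duct, module, pcb, retainer, standoff}

module; duct; pcb; daughtercard; backplane; retainer; standoff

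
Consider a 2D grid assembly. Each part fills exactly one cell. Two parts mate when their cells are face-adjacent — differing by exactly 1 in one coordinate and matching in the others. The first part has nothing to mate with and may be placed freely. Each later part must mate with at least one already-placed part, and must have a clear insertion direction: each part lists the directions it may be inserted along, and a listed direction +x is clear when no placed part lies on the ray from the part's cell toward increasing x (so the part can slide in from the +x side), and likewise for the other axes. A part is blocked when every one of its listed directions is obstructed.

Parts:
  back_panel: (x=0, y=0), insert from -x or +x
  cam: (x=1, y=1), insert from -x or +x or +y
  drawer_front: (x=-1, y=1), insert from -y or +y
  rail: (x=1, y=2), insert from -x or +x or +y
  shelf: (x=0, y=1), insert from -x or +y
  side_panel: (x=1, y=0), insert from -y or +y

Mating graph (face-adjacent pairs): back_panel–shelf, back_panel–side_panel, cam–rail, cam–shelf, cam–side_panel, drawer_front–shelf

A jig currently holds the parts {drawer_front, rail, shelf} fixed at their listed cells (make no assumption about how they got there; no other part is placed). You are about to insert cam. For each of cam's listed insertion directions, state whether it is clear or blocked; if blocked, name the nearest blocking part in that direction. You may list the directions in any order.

-x: nearest on ray is shelf@(0, 1) ⇒ blocked
+x: ray from cam(1, 1) has no placed part ⇒ clear
+y: nearest on ray is rail@(1, 2) ⇒ blocked

+x: clear; +y: blocked by rail; -x: blocked by shelf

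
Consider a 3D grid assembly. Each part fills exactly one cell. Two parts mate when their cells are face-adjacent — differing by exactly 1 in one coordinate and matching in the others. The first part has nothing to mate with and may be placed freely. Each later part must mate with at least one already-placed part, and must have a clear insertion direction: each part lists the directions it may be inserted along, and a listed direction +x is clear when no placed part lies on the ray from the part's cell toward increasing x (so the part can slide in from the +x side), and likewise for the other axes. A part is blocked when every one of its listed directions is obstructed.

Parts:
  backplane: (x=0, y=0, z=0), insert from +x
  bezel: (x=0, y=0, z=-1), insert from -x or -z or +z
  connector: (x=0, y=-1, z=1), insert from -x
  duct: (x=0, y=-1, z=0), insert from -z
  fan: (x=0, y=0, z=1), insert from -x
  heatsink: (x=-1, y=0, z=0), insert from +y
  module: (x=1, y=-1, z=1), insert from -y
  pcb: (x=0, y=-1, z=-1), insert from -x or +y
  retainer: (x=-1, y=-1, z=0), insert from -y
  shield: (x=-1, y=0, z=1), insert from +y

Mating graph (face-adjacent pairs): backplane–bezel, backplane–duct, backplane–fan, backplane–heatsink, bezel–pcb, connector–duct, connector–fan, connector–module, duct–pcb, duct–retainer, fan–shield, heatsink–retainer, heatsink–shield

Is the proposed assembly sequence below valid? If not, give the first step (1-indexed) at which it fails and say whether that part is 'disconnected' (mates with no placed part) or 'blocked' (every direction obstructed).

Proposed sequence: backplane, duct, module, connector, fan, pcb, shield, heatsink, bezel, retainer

1. backplane@(0, 0, 0) [+x clear] — {backplane}
2. duct@(0, -1, 0) [-z clear] — {backplane, duct}
3. module@(1, -1, 1) — no placed neighbour ⇒ disconnected

Invalid at step 3 (disconnected)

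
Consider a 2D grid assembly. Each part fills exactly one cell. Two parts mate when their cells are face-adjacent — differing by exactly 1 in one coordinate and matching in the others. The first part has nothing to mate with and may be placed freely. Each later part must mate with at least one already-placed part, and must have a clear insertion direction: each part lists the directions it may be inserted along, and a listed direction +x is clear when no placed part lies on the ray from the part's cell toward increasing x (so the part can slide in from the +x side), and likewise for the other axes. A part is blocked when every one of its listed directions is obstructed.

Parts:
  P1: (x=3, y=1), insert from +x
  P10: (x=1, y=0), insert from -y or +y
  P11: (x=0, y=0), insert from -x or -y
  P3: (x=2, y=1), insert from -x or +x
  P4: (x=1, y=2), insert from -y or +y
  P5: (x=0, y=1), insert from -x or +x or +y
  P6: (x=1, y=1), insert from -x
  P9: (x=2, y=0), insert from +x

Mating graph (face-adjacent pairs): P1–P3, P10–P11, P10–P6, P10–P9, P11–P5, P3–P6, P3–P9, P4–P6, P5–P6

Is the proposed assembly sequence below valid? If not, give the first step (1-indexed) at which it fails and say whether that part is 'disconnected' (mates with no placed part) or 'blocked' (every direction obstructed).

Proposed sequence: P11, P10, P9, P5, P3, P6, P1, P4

1. P11@(0, 0) [-x clear] — {P11}
2. P10@(1, 0) [-y clear] — {P10, P11}
3. P9@(2, 0) [+x clear] — {P10, P11, P9}
4. P5@(0, 1) [-x clear] — {P10, P11, P5, P9}
5. P3@(2, 1) [+x clear] — {P10, P11, P3, P5, P9}
6. P6@(1, 1) — -x all obstructed ⇒ blocked

Invalid at step 6 (blocked)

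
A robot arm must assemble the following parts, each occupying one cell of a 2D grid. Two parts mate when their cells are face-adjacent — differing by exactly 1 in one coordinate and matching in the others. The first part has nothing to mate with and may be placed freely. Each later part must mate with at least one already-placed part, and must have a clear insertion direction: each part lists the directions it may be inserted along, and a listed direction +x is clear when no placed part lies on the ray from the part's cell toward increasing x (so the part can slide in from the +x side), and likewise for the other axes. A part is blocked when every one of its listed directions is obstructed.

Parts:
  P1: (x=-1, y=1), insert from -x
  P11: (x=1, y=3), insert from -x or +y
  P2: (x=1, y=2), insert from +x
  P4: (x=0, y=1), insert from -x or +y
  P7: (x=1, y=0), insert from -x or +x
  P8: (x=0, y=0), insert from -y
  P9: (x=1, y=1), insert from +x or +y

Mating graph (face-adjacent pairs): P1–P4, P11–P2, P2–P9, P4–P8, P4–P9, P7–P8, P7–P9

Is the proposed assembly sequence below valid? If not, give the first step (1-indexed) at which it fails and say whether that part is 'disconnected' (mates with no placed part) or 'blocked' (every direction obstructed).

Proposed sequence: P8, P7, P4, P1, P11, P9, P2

Invalid at step 5 (disconnected)

1. P8@(0, 0) [-y clear] — {P8}
2. P7@(1, 0) [+x clear] — {P7, P8}
3. P4@(0, 1) [-x clear] — {P4, P7, P8}
4. P1@(-1, 1) [-x clear] — {P1, P4, P7, P8}
5. P11@(1, 3) — no placed neighbour ⇒ disconnected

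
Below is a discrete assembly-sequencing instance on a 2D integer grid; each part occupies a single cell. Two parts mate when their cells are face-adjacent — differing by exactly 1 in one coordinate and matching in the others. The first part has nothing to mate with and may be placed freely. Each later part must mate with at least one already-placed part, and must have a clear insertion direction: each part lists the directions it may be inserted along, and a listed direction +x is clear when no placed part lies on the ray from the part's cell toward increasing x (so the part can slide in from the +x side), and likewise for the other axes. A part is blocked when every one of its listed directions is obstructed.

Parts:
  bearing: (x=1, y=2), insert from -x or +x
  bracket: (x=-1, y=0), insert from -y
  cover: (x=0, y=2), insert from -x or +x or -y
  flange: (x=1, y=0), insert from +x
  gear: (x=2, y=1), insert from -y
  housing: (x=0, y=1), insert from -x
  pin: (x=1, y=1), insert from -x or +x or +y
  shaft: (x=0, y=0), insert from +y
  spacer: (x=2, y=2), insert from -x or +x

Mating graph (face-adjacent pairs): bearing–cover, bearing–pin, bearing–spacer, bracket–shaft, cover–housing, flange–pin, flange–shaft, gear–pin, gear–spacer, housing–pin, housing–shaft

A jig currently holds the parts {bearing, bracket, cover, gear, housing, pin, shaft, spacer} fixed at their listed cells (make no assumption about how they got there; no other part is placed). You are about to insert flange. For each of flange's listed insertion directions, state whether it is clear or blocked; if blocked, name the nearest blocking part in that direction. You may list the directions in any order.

+x: clear

+x: ray from flange(1, 0) has no placed part ⇒ clear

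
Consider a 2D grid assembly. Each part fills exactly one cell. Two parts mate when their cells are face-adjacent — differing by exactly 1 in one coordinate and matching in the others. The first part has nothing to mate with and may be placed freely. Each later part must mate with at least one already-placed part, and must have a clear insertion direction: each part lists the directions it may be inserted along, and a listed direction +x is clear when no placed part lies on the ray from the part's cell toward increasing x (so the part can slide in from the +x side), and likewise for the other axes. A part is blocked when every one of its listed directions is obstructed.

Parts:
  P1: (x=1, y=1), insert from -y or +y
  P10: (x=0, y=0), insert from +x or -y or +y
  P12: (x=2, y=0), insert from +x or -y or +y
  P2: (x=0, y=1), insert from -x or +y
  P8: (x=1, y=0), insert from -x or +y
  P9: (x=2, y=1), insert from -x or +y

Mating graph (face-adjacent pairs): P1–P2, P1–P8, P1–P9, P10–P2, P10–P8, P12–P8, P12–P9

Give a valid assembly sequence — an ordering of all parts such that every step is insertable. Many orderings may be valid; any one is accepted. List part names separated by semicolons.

1. P2@(0, 1) [-x clear] — {P2}
2. P10@(0, 0) [+x clear] — {P10, P2}
3. P8@(1, 0) [+y clear] — {P10, P2, P8}
4. P12@(2, 0) [+x clear] — {P10, P12, P2, P8}
5. P9@(2, 1) [+y clear] — {P10, P12, P2, P8, P9}
6. P1@(1, 1) [+y clear] — {P1, P10, P12, P2, P8, P9}

P2; P10; P8; P12; P9; P1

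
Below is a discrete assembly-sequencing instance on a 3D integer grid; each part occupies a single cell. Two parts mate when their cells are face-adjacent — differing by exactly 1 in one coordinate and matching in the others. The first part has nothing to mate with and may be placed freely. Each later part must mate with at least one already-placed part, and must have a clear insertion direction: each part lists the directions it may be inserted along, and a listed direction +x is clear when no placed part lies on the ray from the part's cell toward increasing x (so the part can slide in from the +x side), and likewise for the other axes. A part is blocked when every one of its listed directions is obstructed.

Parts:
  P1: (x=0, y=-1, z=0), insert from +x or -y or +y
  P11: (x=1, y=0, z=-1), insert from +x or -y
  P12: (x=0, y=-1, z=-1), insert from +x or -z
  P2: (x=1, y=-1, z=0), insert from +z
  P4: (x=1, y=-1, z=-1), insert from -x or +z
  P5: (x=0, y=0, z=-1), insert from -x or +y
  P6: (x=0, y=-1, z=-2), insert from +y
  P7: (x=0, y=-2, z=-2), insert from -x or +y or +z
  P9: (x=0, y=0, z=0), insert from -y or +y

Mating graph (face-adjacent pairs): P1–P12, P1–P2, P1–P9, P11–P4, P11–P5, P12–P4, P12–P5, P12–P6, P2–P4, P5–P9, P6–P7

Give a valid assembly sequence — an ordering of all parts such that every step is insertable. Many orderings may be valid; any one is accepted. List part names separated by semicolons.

1. P6@(0, -1, -2) [+y clear] — {P6}
2. P7@(0, -2, -2) [-x clear] — {P6, P7}
3. P12@(0, -1, -1) [+x clear] — {P12, P6, P7}
4. P5@(0, 0, -1) [-x clear] — {P12, P5, P6, P7}
5. P11@(1, 0, -1) [+x clear] — {P11, P12, P5, P6, P7}
6. P4@(1, -1, -1) [+z clear] — {P11, P12, P4, P5, P6, P7}
7. P2@(1, -1, 0) [+z clear] — {P11, P12, P2, P4, P5, P6, P7}
8. P9@(0, 0, 0) [-y clear] — {P11, P12, P2, P4, P5, P6, P7, P9}
9. P1@(0, -1, 0) [-y clear] — {P1, P11, P12, P2, P4, P5, P6, P7, P9}

P6; P7; P12; P5; P11; P4; P2; P9; P1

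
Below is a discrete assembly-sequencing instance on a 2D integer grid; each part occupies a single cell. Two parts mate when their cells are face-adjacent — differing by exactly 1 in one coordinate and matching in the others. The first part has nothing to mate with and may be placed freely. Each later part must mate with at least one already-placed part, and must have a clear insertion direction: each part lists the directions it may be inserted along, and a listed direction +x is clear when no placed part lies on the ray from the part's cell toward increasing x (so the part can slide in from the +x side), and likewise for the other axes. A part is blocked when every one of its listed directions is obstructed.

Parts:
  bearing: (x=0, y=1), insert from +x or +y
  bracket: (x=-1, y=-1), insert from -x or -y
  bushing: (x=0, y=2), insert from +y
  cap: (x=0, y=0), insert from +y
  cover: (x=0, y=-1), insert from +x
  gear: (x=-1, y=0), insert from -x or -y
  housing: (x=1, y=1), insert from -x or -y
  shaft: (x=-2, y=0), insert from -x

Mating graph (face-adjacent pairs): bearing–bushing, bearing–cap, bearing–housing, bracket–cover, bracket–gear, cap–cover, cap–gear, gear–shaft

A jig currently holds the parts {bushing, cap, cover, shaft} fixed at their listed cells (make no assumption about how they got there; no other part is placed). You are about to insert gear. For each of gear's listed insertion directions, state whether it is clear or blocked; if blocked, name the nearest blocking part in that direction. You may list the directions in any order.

-x: blocked by shaft; -y: clear

-x: nearest on ray is shaft@(-2, 0) ⇒ blocked
-y: ray from gear(-1, 0) has no placed part ⇒ clear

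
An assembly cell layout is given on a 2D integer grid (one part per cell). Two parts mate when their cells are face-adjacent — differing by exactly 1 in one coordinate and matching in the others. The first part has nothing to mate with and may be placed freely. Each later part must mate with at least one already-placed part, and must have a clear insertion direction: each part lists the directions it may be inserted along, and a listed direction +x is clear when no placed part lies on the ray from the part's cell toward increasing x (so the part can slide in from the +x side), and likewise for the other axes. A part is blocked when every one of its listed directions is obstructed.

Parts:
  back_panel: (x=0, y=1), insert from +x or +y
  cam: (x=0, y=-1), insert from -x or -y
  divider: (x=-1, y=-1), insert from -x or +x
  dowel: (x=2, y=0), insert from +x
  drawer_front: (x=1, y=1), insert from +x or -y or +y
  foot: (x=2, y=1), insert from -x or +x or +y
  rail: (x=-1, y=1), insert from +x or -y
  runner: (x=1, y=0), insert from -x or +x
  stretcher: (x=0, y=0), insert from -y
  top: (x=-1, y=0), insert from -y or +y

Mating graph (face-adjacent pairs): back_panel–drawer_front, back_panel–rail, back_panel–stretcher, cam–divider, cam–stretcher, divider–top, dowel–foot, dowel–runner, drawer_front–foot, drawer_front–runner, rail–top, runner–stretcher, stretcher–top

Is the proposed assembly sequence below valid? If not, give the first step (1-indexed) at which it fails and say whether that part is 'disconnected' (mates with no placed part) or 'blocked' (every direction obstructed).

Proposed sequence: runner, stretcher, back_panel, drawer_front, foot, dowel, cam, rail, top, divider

1. runner@(1, 0) [-x clear] — {runner}
2. stretcher@(0, 0) [-y clear] — {runner, stretcher}
3. back_panel@(0, 1) [+x clear] — {back_panel, runner, stretcher}
4. drawer_front@(1, 1) [+x clear] — {back_panel, drawer_front, runner, stretcher}
5. foot@(2, 1) [+x clear] — {back_panel, drawer_front, foot, runner, stretcher}
6. dowel@(2, 0) [+x clear] — {back_panel, dowel, drawer_front, foot, runner, stretcher}
7. cam@(0, -1) [-x clear] — {back_panel, cam, dowel, drawer_front, foot, runner, stretcher}
8. rail@(-1, 1) [-y clear] — {back_panel, cam, dowel, drawer_front, foot, rail, runner, stretcher}
9. top@(-1, 0) [-y clear] — {back_panel, cam, dowel, drawer_front, foot, rail, runner, stretcher, top}
10. divider@(-1, -1) [-x clear] — {back_panel, cam, divider, dowel, drawer_front, foot, rail, runner, stretcher, top}

Valid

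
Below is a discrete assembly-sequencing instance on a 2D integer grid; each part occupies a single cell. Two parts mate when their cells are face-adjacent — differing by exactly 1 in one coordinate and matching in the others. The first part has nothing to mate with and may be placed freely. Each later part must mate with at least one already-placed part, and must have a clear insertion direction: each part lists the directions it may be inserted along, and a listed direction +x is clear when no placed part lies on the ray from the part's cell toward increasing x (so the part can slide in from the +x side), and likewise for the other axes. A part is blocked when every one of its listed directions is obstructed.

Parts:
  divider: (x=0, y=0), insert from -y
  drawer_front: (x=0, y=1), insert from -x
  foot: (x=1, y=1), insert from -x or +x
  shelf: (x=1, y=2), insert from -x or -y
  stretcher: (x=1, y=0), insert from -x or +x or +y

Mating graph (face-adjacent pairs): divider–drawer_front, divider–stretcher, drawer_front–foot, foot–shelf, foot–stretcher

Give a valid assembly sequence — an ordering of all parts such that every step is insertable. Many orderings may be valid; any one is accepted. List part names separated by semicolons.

foot; shelf; drawer_front; divider; stretcher

1. foot@(1, 1) [-x clear] — {foot}
2. shelf@(1, 2) [-x clear] — {foot, shelf}
3. drawer_front@(0, 1) [-x clear] — {drawer_front, foot, shelf}
4. divider@(0, 0) [-y clear] — {divider, drawer_front, foot, shelf}
5. stretcher@(1, 0) [+x clear] — {divider, drawer_front, foot, shelf, stretcher}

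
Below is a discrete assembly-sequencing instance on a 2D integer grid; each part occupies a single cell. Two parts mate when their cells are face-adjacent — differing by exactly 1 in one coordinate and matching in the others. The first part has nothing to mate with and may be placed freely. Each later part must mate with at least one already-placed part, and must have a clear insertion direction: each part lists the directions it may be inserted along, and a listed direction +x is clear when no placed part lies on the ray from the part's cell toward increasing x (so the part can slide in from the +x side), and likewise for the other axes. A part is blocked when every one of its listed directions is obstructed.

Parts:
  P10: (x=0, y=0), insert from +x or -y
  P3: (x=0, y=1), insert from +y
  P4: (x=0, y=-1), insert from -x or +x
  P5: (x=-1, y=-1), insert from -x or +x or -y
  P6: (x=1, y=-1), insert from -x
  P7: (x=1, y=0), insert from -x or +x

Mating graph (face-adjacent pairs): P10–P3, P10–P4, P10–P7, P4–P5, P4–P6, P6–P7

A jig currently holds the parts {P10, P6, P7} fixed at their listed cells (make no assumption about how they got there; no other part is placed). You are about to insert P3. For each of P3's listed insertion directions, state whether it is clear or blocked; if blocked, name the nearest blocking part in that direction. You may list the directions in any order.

+y: clear

+y: ray from P3(0, 1) has no placed part ⇒ clear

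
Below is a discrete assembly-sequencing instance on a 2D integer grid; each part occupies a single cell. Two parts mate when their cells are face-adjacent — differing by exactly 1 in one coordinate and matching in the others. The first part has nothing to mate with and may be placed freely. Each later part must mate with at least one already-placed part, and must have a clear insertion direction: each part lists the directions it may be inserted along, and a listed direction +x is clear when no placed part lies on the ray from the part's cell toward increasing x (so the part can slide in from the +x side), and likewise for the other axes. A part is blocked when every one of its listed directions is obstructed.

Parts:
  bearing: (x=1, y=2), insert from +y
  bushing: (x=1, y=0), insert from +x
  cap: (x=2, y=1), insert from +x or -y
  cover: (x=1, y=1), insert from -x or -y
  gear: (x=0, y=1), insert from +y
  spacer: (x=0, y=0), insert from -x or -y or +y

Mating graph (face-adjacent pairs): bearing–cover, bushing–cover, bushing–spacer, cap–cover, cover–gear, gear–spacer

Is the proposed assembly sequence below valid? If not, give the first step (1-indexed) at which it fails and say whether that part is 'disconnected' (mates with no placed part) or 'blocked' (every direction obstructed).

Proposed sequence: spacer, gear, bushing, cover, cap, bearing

1. spacer@(0, 0) [-x clear] — {spacer}
2. gear@(0, 1) [+y clear] — {gear, spacer}
3. bushing@(1, 0) [+x clear] — {bushing, gear, spacer}
4. cover@(1, 1) — -x/-y all obstructed ⇒ blocked

Invalid at step 4 (blocked)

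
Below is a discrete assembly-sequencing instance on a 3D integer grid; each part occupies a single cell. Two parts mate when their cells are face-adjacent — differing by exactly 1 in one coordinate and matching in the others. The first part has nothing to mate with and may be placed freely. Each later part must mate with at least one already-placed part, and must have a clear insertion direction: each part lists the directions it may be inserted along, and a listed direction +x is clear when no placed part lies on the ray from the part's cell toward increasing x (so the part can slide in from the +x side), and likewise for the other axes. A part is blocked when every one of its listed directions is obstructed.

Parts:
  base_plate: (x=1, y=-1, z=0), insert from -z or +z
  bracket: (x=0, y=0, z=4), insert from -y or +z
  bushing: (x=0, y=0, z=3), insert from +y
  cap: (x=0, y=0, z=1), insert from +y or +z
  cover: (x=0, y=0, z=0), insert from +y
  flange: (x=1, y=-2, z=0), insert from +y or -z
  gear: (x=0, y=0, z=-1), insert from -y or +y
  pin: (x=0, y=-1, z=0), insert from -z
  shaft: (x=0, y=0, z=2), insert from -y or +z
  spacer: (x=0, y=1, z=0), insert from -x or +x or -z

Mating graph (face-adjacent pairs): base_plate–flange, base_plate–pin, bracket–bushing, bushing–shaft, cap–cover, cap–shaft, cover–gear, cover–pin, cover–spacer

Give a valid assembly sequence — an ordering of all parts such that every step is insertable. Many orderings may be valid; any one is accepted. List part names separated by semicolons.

1. bracket@(0, 0, 4) [-y clear] — {bracket}
2. bushing@(0, 0, 3) [+y clear] — {bracket, bushing}
3. shaft@(0, 0, 2) [-y clear] — {bracket, bushing, shaft}
4. cap@(0, 0, 1) [+y clear] — {bracket, bushing, cap, shaft}
5. cover@(0, 0, 0) [+y clear] — {bracket, bushing, cap, cover, shaft}
6. spacer@(0, 1, 0) [-x clear] — {bracket, bushing, cap, cover, shaft, spacer}
7. gear@(0, 0, -1) [-y clear] — {bracket, bushing, cap, cover, gear, shaft, spacer}
8. pin@(0, -1, 0) [-z clear] — {bracket, bushing, cap, cover, gear, pin, shaft, spacer}
9. base_plate@(1, -1, 0) [-z clear] — {base_plate, bracket, bushing, cap, cover, gear, pin, shaft, spacer}
10. flange@(1, -2, 0) [-z clear] — {base_plate, bracket, bushing, cap, cover, flange, gear, pin, shaft, spacer}

bracket; bushing; shaft; cap; cover; spacer; gear; pin; base_plate; flange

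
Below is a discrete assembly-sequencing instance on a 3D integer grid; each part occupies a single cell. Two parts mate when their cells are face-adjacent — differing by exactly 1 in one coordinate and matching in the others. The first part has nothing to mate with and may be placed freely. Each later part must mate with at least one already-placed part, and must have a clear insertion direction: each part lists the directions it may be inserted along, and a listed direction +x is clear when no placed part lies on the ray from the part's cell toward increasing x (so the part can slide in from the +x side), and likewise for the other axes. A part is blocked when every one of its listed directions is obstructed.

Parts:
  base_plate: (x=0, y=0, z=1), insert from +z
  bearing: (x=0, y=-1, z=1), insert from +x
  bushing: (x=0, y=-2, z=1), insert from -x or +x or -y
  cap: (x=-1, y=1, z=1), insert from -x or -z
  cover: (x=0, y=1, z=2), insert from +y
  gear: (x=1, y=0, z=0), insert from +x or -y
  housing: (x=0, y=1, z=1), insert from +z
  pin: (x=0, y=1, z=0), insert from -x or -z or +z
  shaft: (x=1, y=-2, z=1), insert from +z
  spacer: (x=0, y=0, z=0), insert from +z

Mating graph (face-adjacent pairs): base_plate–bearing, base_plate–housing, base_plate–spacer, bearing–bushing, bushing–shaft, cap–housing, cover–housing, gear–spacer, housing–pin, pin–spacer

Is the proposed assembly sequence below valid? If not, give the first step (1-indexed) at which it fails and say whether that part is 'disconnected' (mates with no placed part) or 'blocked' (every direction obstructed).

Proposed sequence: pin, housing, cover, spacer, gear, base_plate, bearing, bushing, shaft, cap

Valid

1. pin@(0, 1, 0) [-x clear] — {pin}
2. housing@(0, 1, 1) [+z clear] — {housing, pin}
3. cover@(0, 1, 2) [+y clear] — {cover, housing, pin}
4. spacer@(0, 0, 0) [+z clear] — {cover, housing, pin, spacer}
5. gear@(1, 0, 0) [+x clear] — {cover, gear, housing, pin, spacer}
6. base_plate@(0, 0, 1) [+z clear] — {base_plate, cover, gear, housing, pin, spacer}
7. bearing@(0, -1, 1) [+x clear] — {base_plate, bearing, cover, gear, housing, pin, spacer}
8. bushing@(0, -2, 1) [-x clear] — {base_plate, bearing, bushing, cover, gear, housing, pin, spacer}
9. shaft@(1, -2, 1) [+z clear] — {base_plate, bearing, bushing, cover, gear, housing, pin, shaft, spacer}
10. cap@(-1, 1, 1) [-x clear] — {base_plate, bearing, bushing, cap, cover, gear, housing, pin, shaft, spacer}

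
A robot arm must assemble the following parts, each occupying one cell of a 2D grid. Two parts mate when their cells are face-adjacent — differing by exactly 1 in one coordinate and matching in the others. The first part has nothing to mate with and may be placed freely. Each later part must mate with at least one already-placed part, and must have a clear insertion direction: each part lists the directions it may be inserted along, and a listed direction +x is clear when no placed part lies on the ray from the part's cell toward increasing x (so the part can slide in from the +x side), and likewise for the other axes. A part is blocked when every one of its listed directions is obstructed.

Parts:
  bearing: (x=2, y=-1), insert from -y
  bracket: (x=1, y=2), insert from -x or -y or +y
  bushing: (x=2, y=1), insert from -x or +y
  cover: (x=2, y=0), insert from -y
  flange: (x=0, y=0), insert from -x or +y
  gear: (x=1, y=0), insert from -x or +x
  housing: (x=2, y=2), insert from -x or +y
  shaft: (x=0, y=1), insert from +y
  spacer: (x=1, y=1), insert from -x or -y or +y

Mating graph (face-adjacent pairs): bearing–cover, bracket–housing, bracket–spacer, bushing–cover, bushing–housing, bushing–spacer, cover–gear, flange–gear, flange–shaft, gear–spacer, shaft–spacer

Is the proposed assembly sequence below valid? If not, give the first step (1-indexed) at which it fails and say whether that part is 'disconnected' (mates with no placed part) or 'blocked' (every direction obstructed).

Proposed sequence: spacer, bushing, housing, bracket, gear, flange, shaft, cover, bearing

Valid

1. spacer@(1, 1) [-x clear] — {spacer}
2. bushing@(2, 1) [+y clear] — {bushing, spacer}
3. housing@(2, 2) [-x clear] — {bushing, housing, spacer}
4. bracket@(1, 2) [-x clear] — {bracket, bushing, housing, spacer}
5. gear@(1, 0) [-x clear] — {bracket, bushing, gear, housing, spacer}
6. flange@(0, 0) [-x clear] — {bracket, bushing, flange, gear, housing, spacer}
7. shaft@(0, 1) [+y clear] — {bracket, bushing, flange, gear, housing, shaft, spacer}
8. cover@(2, 0) [-y clear] — {bracket, bushing, cover, flange, gear, housing, shaft, spacer}
9. bearing@(2, -1) [-y clear] — {bearing, bracket, bushing, cover, flange, gear, housing, shaft, spacer}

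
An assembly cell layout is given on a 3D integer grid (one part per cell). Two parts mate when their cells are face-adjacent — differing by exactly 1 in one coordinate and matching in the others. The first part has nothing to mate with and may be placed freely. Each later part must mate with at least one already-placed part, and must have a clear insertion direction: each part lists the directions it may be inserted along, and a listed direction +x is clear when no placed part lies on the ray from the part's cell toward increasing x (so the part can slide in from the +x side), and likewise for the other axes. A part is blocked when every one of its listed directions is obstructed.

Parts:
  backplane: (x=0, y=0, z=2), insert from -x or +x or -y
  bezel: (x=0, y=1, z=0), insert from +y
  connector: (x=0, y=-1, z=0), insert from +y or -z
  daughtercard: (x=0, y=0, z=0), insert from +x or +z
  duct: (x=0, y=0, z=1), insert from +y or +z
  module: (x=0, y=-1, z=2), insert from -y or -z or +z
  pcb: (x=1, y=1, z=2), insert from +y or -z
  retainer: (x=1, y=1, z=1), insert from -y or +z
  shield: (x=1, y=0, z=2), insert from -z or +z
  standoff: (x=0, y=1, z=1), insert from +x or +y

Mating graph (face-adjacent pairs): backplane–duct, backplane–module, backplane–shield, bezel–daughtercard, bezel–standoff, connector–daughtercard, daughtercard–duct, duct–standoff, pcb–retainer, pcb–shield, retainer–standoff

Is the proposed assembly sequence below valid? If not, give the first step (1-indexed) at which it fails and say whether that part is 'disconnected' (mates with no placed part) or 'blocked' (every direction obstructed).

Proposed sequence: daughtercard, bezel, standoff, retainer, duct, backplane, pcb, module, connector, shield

Valid

1. daughtercard@(0, 0, 0) [+x clear] — {daughtercard}
2. bezel@(0, 1, 0) [+y clear] — {bezel, daughtercard}
3. standoff@(0, 1, 1) [+x clear] — {bezel, daughtercard, standoff}
4. retainer@(1, 1, 1) [-y clear] — {bezel, daughtercard, retainer, standoff}
5. duct@(0, 0, 1) [+z clear] — {bezel, daughtercard, duct, retainer, standoff}
6. backplane@(0, 0, 2) [-x clear] — {backplane, bezel, daughtercard, duct, retainer, standoff}
7. pcb@(1, 1, 2) [+y clear] — {backplane, bezel, daughtercard, duct, pcb, retainer, standoff}
8. module@(0, -1, 2) [-y clear] — {backplane, bezel, daughtercard, duct, module, pcb, retainer, standoff}
9. connector@(0, -1, 0) [-z clear] — {backplane, bezel, connector, daughtercard, duct, module, pcb, retainer, standoff}
10. shield@(1, 0, 2) [-z clear] — {backplane, bezel, connector, daughtercard, duct, module, pcb, retainer, shield, standoff}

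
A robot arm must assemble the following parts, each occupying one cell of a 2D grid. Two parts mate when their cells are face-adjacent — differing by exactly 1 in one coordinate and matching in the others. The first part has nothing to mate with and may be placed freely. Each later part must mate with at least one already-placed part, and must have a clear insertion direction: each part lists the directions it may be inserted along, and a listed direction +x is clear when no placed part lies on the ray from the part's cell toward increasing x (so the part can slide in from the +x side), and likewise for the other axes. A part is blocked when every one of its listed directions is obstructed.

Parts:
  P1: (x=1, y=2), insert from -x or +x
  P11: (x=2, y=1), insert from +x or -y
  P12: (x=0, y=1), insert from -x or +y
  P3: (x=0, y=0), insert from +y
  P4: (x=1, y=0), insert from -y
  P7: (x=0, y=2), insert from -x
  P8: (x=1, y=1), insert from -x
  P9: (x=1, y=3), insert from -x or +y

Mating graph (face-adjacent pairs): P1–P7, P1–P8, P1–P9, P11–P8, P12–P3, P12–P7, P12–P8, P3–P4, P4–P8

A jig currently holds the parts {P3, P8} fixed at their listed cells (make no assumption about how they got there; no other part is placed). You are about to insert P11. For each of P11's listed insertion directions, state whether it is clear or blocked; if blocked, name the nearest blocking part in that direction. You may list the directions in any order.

+x: clear; -y: clear

+x: ray from P11(2, 1) has no placed part ⇒ clear
-y: ray from P11(2, 1) has no placed part ⇒ clear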